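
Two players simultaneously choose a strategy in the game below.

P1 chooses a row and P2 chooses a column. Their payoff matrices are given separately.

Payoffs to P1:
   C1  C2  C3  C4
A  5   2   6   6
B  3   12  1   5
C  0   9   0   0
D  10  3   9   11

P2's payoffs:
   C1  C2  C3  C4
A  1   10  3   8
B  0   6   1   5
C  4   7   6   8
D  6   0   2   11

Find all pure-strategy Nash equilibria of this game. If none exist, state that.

P1 against C1: payoffs 5, 3, 0, 10 → best response D.
P1 against C2: payoffs 2, 12, 9, 3 → best response B.
P1 against C3: payoffs 6, 1, 0, 9 → best response D.
P1 against C4: payoffs 6, 5, 0, 11 → best response D.
P2 against A: payoffs 1, 10, 3, 8 → best response C2.
P2 against B: payoffs 0, 6, 1, 5 → best response C2.
P2 against C: payoffs 4, 7, 6, 8 → best response C4.
P2 against D: payoffs 6, 0, 2, 11 → best response C4.
Mutual best responses: (B, C2); (D, C4).

The pure Nash equilibria are (B, C2) and (D, C4).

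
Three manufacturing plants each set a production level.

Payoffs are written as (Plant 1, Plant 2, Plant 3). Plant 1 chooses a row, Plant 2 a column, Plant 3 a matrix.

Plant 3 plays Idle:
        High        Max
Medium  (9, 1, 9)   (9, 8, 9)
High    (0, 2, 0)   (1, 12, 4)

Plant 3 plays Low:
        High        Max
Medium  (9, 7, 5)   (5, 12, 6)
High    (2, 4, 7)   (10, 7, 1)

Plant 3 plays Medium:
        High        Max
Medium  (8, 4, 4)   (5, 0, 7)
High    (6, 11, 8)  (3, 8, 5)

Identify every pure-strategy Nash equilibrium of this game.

The unique pure-strategy Nash equilibrium is (Medium, Max, Idle).

(Medium, High, Idle): Plant 2 can switch to Max (1 → 8). Not NE.
(Medium, High, Low): Plant 2 can switch to Max (7 → 12). Not NE.
(Medium, High, Medium): Plant 3 can switch to Idle (4 → 9). Not NE.
(Medium, Max, Idle): Plant 1 gets 9, best alternative 1; Plant 2 gets 8, best alternative 1; Plant 3 gets 9, best alternative 7. No profitable deviation — NE.
(Medium, Max, Low): Plant 1 can switch to High (5 → 10). Not NE.
(Medium, Max, Medium): Plant 2 can switch to High (0 → 4). Not NE.
(High, High, Idle): Plant 1 can switch to Medium (0 → 9). Not NE.
(High, High, Low): Plant 1 can switch to Medium (2 → 9). Not NE.
(High, High, Medium): Plant 1 can switch to Medium (6 → 8). Not NE.
(High, Max, Idle): Plant 1 can switch to Medium (1 → 9). Not NE.
(High, Max, Low): Plant 3 can switch to Idle (1 → 4). Not NE.
(High, Max, Medium): Plant 1 can switch to Medium (3 → 5). Not NE.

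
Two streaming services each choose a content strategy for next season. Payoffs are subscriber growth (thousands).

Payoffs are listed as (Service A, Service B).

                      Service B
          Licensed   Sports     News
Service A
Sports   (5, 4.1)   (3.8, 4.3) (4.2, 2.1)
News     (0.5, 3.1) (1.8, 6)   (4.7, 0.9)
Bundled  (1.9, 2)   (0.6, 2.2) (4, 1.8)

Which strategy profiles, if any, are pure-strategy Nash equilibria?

(Sports, Sports)

(Sports, Licensed): Service B can switch to Sports (4.1 → 4.3). Not NE.
(Sports, Sports): Service A gets 3.8, best alternative 1.8; Service B gets 4.3, best alternative 4.1. No profitable deviation — NE.
(Sports, News): Service A can switch to News (4.2 → 4.7). Not NE.
(News, Licensed): Service A can switch to Sports (0.5 → 5). Not NE.
(News, Sports): Service A can switch to Sports (1.8 → 3.8). Not NE.
(News, News): Service B can switch to Licensed (0.9 → 3.1). Not NE.
(Bundled, Licensed): Service A can switch to Sports (1.9 → 5). Not NE.
(Bundled, Sports): Service A can switch to Sports (0.6 → 3.8). Not NE.
(Bundled, News): Service A can switch to Sports (4 → 4.2). Not NE.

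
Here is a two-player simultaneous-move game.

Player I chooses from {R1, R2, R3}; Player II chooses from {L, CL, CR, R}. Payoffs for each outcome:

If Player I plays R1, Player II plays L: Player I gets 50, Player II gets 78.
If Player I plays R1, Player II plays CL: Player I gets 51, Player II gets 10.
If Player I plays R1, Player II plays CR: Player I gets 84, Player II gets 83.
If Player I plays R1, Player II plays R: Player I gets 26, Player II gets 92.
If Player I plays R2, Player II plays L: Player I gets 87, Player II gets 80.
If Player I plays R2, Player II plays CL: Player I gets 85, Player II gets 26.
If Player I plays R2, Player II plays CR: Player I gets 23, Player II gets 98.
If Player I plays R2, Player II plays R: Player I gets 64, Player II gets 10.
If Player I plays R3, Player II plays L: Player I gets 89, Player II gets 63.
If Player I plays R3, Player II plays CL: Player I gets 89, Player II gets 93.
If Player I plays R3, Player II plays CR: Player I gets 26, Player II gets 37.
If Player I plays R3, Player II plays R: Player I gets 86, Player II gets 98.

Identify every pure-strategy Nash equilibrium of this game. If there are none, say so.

For each strategy profile, look for a profitable unilateral deviation.
(R1, L): Player I can switch to R2 (50 → 87). Not NE.
(R1, CL): Player I can switch to R2 (51 → 85). Not NE.
(R1, CR): Player II can switch to R (83 → 92). Not NE.
(R1, R): Player I can switch to R2 (26 → 64). Not NE.
(R2, L): Player I can switch to R3 (87 → 89). Not NE.
(R2, CL): Player I can switch to R3 (85 → 89). Not NE.
(R2, CR): Player I can switch to R1 (23 → 84). Not NE.
(R2, R): Player I can switch to R3 (64 → 86). Not NE.
(R3, R): Player I gets 86, best alternative 64; Player II gets 98, best alternative 93. No profitable deviation — NE.
(The remaining 3 profiles each have a profitable deviation by the same check.)

Pure NE: (R3, R)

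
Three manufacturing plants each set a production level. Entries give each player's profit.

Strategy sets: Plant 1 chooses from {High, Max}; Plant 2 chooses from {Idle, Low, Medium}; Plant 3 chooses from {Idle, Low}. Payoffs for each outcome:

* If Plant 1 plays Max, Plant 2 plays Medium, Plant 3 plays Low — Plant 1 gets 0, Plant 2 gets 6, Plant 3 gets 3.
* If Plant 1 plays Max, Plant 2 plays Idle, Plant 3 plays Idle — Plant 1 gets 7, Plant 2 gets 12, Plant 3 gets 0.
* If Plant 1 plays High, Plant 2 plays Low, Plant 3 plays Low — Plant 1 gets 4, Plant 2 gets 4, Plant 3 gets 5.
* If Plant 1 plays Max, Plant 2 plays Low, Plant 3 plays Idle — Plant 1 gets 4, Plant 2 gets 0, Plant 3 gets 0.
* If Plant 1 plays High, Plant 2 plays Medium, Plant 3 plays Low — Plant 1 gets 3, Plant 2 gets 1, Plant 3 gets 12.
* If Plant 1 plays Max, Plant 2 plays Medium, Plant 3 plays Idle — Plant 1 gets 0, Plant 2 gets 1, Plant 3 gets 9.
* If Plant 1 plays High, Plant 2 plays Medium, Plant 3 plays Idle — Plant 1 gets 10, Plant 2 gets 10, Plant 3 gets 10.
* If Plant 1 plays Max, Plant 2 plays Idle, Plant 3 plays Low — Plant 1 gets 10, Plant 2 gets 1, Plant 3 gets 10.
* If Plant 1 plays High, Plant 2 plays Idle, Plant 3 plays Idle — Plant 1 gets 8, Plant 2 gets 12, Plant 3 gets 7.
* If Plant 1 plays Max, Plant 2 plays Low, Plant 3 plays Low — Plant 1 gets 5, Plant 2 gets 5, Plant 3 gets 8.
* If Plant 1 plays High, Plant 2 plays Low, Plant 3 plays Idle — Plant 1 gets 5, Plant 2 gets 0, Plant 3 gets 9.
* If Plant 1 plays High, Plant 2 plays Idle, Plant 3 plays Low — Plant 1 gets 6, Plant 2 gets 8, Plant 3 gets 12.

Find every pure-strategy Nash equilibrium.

This game has no pure Nash equilibrium.

For each player, find the best response to each opponent profile; mutual best responses are the pure NE.
Plant 1 against (Idle, Idle): payoffs 8, 7 → best response High.
Plant 1 against (Idle, Low): payoffs 6, 10 → best response Max.
Plant 1 against (Low, Idle): payoffs 5, 4 → best response High.
Plant 1 against (Low, Low): payoffs 4, 5 → best response Max.
Plant 1 against (Medium, Idle): payoffs 10, 0 → best response High.
Plant 1 against (Medium, Low): payoffs 3, 0 → best response High.
Plant 2 against (High, Idle): payoffs 12, 0, 10 → best response Idle.
Plant 2 against (High, Low): payoffs 8, 4, 1 → best response Idle.
Plant 2 against (Max, Idle): payoffs 12, 0, 1 → best response Idle.
Plant 2 against (Max, Low): payoffs 1, 5, 6 → best response Medium.
Plant 3 against (High, Idle): payoffs 7, 12 → best response Low.
Plant 3 against (High, Low): payoffs 9, 5 → best response Idle.
Plant 3 against (High, Medium): payoffs 10, 12 → best response Low.
Plant 3 against (Max, Idle): payoffs 0, 10 → best response Low.
Plant 3 against (Max, Low): payoffs 0, 8 → best response Low.
Plant 3 against (Max, Medium): payoffs 9, 3 → best response Idle.
No profile is a mutual best response for all players.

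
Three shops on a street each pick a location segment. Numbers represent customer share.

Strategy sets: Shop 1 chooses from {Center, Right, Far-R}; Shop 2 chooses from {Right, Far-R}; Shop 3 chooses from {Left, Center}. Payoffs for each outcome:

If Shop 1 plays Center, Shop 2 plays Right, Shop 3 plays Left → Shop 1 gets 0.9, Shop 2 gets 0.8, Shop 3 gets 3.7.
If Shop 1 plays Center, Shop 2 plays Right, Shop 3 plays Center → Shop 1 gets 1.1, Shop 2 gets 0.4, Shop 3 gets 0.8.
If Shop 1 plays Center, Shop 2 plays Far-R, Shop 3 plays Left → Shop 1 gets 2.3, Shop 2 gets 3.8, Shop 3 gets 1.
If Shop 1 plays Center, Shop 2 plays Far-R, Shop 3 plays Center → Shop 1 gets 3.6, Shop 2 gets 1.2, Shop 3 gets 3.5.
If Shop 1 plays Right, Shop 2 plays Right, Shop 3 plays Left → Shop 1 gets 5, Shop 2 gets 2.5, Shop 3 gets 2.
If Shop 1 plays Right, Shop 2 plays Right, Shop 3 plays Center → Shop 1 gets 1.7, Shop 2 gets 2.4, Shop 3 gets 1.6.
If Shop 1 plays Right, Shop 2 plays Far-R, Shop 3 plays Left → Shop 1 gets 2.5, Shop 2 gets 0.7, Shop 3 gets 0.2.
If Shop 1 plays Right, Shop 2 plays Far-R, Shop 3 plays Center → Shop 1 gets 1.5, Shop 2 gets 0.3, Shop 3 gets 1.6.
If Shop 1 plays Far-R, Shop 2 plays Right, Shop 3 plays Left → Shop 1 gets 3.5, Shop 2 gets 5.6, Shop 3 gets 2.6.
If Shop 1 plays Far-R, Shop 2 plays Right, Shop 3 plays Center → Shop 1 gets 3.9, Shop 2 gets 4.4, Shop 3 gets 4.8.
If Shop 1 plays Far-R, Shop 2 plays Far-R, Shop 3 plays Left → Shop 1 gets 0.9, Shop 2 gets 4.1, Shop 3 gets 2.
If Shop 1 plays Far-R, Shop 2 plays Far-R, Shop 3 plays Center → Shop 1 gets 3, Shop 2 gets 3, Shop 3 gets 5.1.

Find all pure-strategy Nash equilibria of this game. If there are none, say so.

Shop 1 against (Right, Left): payoffs 0.9, 5, 3.5 → best response Right.
Shop 1 against (Right, Center): payoffs 1.1, 1.7, 3.9 → best response Far-R.
Shop 1 against (Far-R, Left): payoffs 2.3, 2.5, 0.9 → best response Right.
Shop 1 against (Far-R, Center): payoffs 3.6, 1.5, 3 → best response Center.
Shop 2 against (Center, Left): payoffs 0.8, 3.8 → best response Far-R.
Shop 2 against (Center, Center): payoffs 0.4, 1.2 → best response Far-R.
Shop 2 against (Right, Left): payoffs 2.5, 0.7 → best response Right.
Shop 2 against (Right, Center): payoffs 2.4, 0.3 → best response Right.
Shop 2 against (Far-R, Left): payoffs 5.6, 4.1 → best response Right.
Shop 2 against (Far-R, Center): payoffs 4.4, 3 → best response Right.
Shop 3 against (Center, Right): payoffs 3.7, 0.8 → best response Left.
Shop 3 against (Center, Far-R): payoffs 1, 3.5 → best response Center.
Shop 3 against (Right, Right): payoffs 2, 1.6 → best response Left.
Shop 3 against (Right, Far-R): payoffs 0.2, 1.6 → best response Center.
Shop 3 against (Far-R, Right): payoffs 2.6, 4.8 → best response Center.
Shop 3 against (Far-R, Far-R): payoffs 2, 5.1 → best response Center.
Mutual best responses: (Center, Far-R, Center); (Right, Right, Left); (Far-R, Right, Center).

Pure-strategy Nash equilibria: (Center, Far-R, Center) and (Right, Right, Left) and (Far-R, Right, Center)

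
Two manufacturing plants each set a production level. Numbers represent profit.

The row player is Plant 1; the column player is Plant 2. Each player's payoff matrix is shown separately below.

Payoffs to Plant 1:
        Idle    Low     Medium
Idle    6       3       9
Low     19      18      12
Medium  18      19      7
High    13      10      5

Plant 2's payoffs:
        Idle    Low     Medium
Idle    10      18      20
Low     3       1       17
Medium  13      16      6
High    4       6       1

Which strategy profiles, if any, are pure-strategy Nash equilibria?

Check each profile: it is a Nash equilibrium iff no player can strictly gain by switching unilaterally.
(Idle, Idle): Plant 1 can switch to Low (6 → 19). Not NE.
(Idle, Low): Plant 1 can switch to Low (3 → 18). Not NE.
(Idle, Medium): Plant 1 can switch to Low (9 → 12). Not NE.
(Low, Idle): Plant 2 can switch to Medium (3 → 17). Not NE.
(Low, Low): Plant 1 can switch to Medium (18 → 19). Not NE.
(Low, Medium): Plant 1 gets 12, best alternative 9; Plant 2 gets 17, best alternative 3. No profitable deviation — NE.
(Medium, Idle): Plant 1 can switch to Low (18 → 19). Not NE.
(Medium, Low): Plant 1 gets 19, best alternative 18; Plant 2 gets 16, best alternative 13. No profitable deviation — NE.
(Medium, Medium): Plant 1 can switch to Idle (7 → 9). Not NE.
(High, Idle): Plant 1 can switch to Low (13 → 19). Not NE.
(High, Low): Plant 1 can switch to Low (10 → 18). Not NE.
(High, Medium): Plant 1 can switch to Idle (5 → 9). Not NE.

The pure Nash equilibria are (Low, Medium); (Medium, Low).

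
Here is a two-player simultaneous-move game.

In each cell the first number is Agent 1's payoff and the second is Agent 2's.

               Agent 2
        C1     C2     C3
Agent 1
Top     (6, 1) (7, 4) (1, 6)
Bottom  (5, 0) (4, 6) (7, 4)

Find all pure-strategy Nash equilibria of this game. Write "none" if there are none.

Agent 1 against C1: payoffs 6, 5 → best response Top.
Agent 1 against C2: payoffs 7, 4 → best response Top.
Agent 1 against C3: payoffs 1, 7 → best response Bottom.
Agent 2 against Top: payoffs 1, 4, 6 → best response C3.
Agent 2 against Bottom: payoffs 0, 6, 4 → best response C2.
No profile is a mutual best response for all players.

No pure-strategy Nash equilibrium.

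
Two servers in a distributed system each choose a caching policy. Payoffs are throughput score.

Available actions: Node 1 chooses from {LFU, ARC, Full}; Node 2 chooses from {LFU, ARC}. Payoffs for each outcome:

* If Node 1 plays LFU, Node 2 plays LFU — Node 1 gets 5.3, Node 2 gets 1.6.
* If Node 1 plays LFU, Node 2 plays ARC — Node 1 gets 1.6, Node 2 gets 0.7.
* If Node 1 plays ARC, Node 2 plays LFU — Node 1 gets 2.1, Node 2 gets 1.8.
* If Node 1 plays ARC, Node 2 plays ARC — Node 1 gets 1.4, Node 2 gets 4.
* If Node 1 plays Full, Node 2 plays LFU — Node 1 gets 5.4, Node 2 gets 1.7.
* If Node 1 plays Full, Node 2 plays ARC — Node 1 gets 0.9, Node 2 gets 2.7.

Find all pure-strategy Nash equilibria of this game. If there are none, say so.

Node 1 against LFU: payoffs 5.3, 2.1, 5.4 → best response Full.
Node 1 against ARC: payoffs 1.6, 1.4, 0.9 → best response LFU.
Node 2 against LFU: payoffs 1.6, 0.7 → best response LFU.
Node 2 against ARC: payoffs 1.8, 4 → best response ARC.
Node 2 against Full: payoffs 1.7, 2.7 → best response ARC.
No profile is a mutual best response for all players.

none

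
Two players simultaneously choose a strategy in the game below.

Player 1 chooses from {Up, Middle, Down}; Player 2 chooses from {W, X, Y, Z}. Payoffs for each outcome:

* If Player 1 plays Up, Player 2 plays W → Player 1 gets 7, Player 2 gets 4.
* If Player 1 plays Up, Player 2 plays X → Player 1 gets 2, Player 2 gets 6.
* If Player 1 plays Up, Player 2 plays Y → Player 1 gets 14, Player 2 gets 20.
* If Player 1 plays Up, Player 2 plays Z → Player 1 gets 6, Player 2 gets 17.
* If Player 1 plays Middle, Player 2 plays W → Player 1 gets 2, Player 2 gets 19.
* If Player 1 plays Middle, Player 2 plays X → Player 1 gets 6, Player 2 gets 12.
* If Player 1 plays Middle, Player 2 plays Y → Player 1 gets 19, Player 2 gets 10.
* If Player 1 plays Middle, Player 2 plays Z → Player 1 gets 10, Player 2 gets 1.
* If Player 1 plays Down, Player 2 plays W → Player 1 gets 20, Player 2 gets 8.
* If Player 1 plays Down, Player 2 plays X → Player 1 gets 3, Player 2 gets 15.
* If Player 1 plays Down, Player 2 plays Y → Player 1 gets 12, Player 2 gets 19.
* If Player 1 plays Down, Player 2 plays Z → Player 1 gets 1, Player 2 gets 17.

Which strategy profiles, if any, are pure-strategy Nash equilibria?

(Up, W): Player 1 can switch to Down (7 → 20). Not NE.
(Up, X): Player 1 can switch to Middle (2 → 6). Not NE.
(Up, Y): Player 1 can switch to Middle (14 → 19). Not NE.
(Up, Z): Player 1 can switch to Middle (6 → 10). Not NE.
(Middle, W): Player 1 can switch to Up (2 → 7). Not NE.
(Middle, X): Player 2 can switch to W (12 → 19). Not NE.
(Middle, Y): Player 2 can switch to W (10 → 19). Not NE.
(Middle, Z): Player 2 can switch to W (1 → 19). Not NE.
(Down, W): Player 2 can switch to X (8 → 15). Not NE.
(Down, X): Player 1 can switch to Middle (3 → 6). Not NE.
(The remaining 2 profiles each have a profitable deviation by the same check.)

No pure-strategy Nash equilibrium.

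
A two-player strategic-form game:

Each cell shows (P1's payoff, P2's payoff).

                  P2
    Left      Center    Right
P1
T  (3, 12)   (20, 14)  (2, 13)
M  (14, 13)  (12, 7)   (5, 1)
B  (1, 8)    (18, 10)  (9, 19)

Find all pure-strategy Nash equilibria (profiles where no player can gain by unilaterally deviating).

The pure Nash equilibria are (T, Center), (M, Left), (B, Right).

Mark each player's best response to every combination of opponents' strategies; a profile where every player is best-responding is a pure Nash equilibrium.
P1 against Left: payoffs 3, 14, 1 → best response M.
P1 against Center: payoffs 20, 12, 18 → best response T.
P1 against Right: payoffs 2, 5, 9 → best response B.
P2 against T: payoffs 12, 14, 13 → best response Center.
P2 against M: payoffs 13, 7, 1 → best response Left.
P2 against B: payoffs 8, 10, 19 → best response Right.
Mutual best responses: (T, Center); (M, Left); (B, Right).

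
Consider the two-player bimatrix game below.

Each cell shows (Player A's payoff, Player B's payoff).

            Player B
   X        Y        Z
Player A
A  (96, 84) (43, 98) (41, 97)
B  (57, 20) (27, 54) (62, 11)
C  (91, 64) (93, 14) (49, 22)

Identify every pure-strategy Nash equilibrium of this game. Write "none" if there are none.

There is no pure-strategy Nash equilibrium.

Player A against X: payoffs 96, 57, 91 → best response A.
Player A against Y: payoffs 43, 27, 93 → best response C.
Player A against Z: payoffs 41, 62, 49 → best response B.
Player B against A: payoffs 84, 98, 97 → best response Y.
Player B against B: payoffs 20, 54, 11 → best response Y.
Player B against C: payoffs 64, 14, 22 → best response X.
No profile is a mutual best response for all players.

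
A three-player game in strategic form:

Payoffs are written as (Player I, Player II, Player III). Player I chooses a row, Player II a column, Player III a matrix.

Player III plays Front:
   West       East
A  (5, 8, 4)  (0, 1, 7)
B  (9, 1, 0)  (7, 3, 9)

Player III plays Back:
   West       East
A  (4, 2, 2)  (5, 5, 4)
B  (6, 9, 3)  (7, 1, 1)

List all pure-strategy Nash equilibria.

Pure-strategy Nash equilibria: (B, West, Back) and (B, East, Front)

(A, West, Front): Player I can switch to B (5 → 9). Not NE.
(A, West, Back): Player I can switch to B (4 → 6). Not NE.
(A, East, Front): Player I can switch to B (0 → 7). Not NE.
(A, East, Back): Player I can switch to B (5 → 7). Not NE.
(B, West, Front): Player II can switch to East (1 → 3). Not NE.
(B, West, Back): Player I gets 6, best alternative 4; Player II gets 9, best alternative 1; Player III gets 3, best alternative 0. No profitable deviation — NE.
(B, East, Front): Player I gets 7, best alternative 0; Player II gets 3, best alternative 1; Player III gets 9, best alternative 1. No profitable deviation — NE.
(B, East, Back): Player II can switch to West (1 → 9). Not NE.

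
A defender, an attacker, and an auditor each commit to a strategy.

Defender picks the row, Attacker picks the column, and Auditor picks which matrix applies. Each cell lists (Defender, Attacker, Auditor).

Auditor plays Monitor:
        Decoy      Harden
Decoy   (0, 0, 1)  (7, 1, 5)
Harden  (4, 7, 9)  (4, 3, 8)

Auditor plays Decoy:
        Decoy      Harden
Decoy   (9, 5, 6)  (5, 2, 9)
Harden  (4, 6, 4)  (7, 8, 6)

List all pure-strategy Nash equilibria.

Pure-strategy Nash equilibria: (Decoy, Decoy, Decoy); (Harden, Decoy, Monitor)

Mark each player's best response to every combination of opponents' strategies; a profile where every player is best-responding is a pure Nash equilibrium.
Defender against (Decoy, Monitor): payoffs 0, 4 → best response Harden.
Defender against (Decoy, Decoy): payoffs 9, 4 → best response Decoy.
Defender against (Harden, Monitor): payoffs 7, 4 → best response Decoy.
Defender against (Harden, Decoy): payoffs 5, 7 → best response Harden.
Attacker against (Decoy, Monitor): payoffs 0, 1 → best response Harden.
Attacker against (Decoy, Decoy): payoffs 5, 2 → best response Decoy.
Attacker against (Harden, Monitor): payoffs 7, 3 → best response Decoy.
Attacker against (Harden, Decoy): payoffs 6, 8 → best response Harden.
Auditor against (Decoy, Decoy): payoffs 1, 6 → best response Decoy.
Auditor against (Decoy, Harden): payoffs 5, 9 → best response Decoy.
Auditor against (Harden, Decoy): payoffs 9, 4 → best response Monitor.
Auditor against (Harden, Harden): payoffs 8, 6 → best response Monitor.
Mutual best responses: (Decoy, Decoy, Decoy); (Harden, Decoy, Monitor).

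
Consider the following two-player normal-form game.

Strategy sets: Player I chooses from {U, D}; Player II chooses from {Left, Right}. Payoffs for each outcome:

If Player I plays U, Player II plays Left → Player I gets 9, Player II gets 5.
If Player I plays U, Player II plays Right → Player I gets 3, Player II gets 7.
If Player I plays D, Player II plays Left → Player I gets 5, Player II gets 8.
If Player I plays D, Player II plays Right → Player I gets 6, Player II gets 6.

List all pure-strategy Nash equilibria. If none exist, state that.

Mark each player's best response to every combination of opponents' strategies; a profile where every player is best-responding is a pure Nash equilibrium.
Player I against Left: payoffs 9, 5 → best response U.
Player I against Right: payoffs 3, 6 → best response D.
Player II against U: payoffs 5, 7 → best response Right.
Player II against D: payoffs 8, 6 → best response Left.
No profile is a mutual best response for all players.

none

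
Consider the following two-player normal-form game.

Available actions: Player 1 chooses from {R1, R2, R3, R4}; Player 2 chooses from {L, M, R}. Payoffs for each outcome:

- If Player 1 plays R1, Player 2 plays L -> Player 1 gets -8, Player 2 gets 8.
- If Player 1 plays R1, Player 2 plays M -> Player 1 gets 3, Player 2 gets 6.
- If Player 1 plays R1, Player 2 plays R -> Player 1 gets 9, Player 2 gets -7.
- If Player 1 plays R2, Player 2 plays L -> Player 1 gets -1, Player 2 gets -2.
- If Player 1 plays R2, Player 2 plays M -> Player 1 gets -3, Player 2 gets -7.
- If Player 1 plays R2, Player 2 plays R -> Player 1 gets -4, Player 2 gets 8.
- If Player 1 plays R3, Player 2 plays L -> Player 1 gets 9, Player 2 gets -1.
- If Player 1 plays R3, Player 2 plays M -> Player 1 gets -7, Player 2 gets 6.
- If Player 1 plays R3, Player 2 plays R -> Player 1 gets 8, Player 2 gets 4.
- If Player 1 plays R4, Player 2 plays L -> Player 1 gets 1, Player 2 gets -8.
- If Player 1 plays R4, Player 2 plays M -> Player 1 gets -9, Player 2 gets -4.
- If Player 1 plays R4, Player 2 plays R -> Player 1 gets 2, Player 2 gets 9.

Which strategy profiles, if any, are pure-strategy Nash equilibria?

There is no pure-strategy Nash equilibrium.

(R1, L): Player 1 can switch to R2 (-8 → -1). Not NE.
(R1, M): Player 2 can switch to L (6 → 8). Not NE.
(R1, R): Player 2 can switch to L (-7 → 8). Not NE.
(R2, L): Player 1 can switch to R3 (-1 → 9). Not NE.
(R2, M): Player 1 can switch to R1 (-3 → 3). Not NE.
(R2, R): Player 1 can switch to R1 (-4 → 9). Not NE.
(R3, L): Player 2 can switch to M (-1 → 6). Not NE.
(R3, M): Player 1 can switch to R1 (-7 → 3). Not NE.
(The remaining 4 profiles each have a profitable deviation by the same check.)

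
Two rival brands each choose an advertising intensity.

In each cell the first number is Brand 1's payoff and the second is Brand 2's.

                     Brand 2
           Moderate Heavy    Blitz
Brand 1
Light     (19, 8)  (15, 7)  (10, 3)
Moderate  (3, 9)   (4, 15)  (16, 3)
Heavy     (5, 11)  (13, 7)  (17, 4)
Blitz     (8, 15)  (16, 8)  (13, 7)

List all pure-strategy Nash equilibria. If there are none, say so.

(Light, Moderate)

Brand 1 against Moderate: payoffs 19, 3, 5, 8 → best response Light.
Brand 1 against Heavy: payoffs 15, 4, 13, 16 → best response Blitz.
Brand 1 against Blitz: payoffs 10, 16, 17, 13 → best response Heavy.
Brand 2 against Light: payoffs 8, 7, 3 → best response Moderate.
Brand 2 against Moderate: payoffs 9, 15, 3 → best response Heavy.
Brand 2 against Heavy: payoffs 11, 7, 4 → best response Moderate.
Brand 2 against Blitz: payoffs 15, 8, 7 → best response Moderate.
Mutual best responses: (Light, Moderate).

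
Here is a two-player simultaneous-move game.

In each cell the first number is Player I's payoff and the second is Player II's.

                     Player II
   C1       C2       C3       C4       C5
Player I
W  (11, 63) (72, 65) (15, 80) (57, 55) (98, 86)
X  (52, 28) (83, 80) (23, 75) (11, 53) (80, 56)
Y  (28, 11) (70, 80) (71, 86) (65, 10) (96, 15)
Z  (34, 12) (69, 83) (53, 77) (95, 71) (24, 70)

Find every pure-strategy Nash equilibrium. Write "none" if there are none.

Pure-strategy Nash equilibria: (W, C5), (X, C2), (Y, C3)

Mark each player's best response to every combination of opponents' strategies; a profile where every player is best-responding is a pure Nash equilibrium.
Player I against C1: payoffs 11, 52, 28, 34 → best response X.
Player I against C2: payoffs 72, 83, 70, 69 → best response X.
Player I against C3: payoffs 15, 23, 71, 53 → best response Y.
Player I against C4: payoffs 57, 11, 65, 95 → best response Z.
Player I against C5: payoffs 98, 80, 96, 24 → best response W.
Player II against W: payoffs 63, 65, 80, 55, 86 → best response C5.
Player II against X: payoffs 28, 80, 75, 53, 56 → best response C2.
Player II against Y: payoffs 11, 80, 86, 10, 15 → best response C3.
Player II against Z: payoffs 12, 83, 77, 71, 70 → best response C2.
Mutual best responses: (W, C5); (X, C2); (Y, C3).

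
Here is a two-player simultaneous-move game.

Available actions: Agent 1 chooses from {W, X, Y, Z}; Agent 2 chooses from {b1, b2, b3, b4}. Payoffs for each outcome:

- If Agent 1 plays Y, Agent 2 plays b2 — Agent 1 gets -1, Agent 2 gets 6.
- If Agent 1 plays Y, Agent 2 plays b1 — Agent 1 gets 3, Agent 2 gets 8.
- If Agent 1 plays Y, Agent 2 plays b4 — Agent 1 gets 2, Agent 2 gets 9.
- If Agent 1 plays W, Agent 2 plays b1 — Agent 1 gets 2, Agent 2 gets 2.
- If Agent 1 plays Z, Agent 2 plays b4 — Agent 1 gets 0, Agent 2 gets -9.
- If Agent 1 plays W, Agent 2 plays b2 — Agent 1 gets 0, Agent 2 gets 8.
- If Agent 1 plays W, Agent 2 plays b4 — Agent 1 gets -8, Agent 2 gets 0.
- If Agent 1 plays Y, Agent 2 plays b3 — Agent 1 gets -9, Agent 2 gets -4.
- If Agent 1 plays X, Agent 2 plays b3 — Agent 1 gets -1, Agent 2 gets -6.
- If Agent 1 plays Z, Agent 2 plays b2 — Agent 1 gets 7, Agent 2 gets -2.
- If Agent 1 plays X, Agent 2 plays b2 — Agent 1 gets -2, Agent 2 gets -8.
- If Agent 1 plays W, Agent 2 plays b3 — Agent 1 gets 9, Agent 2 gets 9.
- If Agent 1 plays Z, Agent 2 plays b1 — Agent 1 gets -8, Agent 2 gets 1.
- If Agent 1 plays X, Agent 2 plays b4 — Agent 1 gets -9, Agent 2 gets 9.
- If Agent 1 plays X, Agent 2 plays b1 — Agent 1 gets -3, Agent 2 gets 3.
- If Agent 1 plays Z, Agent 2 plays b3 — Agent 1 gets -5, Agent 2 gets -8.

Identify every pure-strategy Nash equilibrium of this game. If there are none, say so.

The pure Nash equilibria are (W, b3); (Y, b4).

For each strategy profile, look for a profitable unilateral deviation.
(W, b1): Agent 1 can switch to Y (2 → 3). Not NE.
(W, b2): Agent 1 can switch to Z (0 → 7). Not NE.
(W, b3): Agent 1 gets 9, best alternative -1; Agent 2 gets 9, best alternative 8. No profitable deviation — NE.
(W, b4): Agent 1 can switch to Y (-8 → 2). Not NE.
(X, b1): Agent 1 can switch to W (-3 → 2). Not NE.
(X, b2): Agent 1 can switch to W (-2 → 0). Not NE.
(X, b3): Agent 1 can switch to W (-1 → 9). Not NE.
(Y, b4): Agent 1 gets 2, best alternative 0; Agent 2 gets 9, best alternative 8. No profitable deviation — NE.
(The remaining 8 profiles each have a profitable deviation by the same check.)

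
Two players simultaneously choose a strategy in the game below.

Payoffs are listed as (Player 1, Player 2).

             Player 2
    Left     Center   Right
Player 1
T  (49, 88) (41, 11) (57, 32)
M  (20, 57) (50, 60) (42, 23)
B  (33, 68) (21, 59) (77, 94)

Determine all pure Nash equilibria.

For each player, find the best response to each opponent profile; mutual best responses are the pure NE.
Player 1 against Left: payoffs 49, 20, 33 → best response T.
Player 1 against Center: payoffs 41, 50, 21 → best response M.
Player 1 against Right: payoffs 57, 42, 77 → best response B.
Player 2 against T: payoffs 88, 11, 32 → best response Left.
Player 2 against M: payoffs 57, 60, 23 → best response Center.
Player 2 against B: payoffs 68, 59, 94 → best response Right.
Mutual best responses: (T, Left); (M, Center); (B, Right).

(T, Left); (M, Center); (B, Right)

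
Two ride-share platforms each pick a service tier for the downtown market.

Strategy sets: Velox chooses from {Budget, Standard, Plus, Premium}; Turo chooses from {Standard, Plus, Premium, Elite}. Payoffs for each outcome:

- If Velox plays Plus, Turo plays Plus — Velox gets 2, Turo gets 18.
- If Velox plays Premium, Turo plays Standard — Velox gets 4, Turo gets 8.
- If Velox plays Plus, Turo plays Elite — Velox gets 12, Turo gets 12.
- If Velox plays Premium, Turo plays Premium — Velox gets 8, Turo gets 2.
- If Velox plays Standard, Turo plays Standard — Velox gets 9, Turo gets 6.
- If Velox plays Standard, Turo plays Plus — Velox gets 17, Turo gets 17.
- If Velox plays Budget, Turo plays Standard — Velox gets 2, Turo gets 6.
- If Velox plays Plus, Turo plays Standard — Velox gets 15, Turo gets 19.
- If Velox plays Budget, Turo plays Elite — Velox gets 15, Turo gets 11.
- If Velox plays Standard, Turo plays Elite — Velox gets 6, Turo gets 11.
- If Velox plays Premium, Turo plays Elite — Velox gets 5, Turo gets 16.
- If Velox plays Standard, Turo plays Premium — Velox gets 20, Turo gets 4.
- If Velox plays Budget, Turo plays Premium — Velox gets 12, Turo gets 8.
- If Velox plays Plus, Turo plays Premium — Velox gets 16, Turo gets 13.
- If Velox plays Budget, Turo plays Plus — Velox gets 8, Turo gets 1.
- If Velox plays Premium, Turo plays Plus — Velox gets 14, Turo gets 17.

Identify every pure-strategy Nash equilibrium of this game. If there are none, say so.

Pure-strategy Nash equilibria: (Budget, Elite) and (Standard, Plus) and (Plus, Standard)

Velox against Standard: payoffs 2, 9, 15, 4 → best response Plus.
Velox against Plus: payoffs 8, 17, 2, 14 → best response Standard.
Velox against Premium: payoffs 12, 20, 16, 8 → best response Standard.
Velox against Elite: payoffs 15, 6, 12, 5 → best response Budget.
Turo against Budget: payoffs 6, 1, 8, 11 → best response Elite.
Turo against Standard: payoffs 6, 17, 4, 11 → best response Plus.
Turo against Plus: payoffs 19, 18, 13, 12 → best response Standard.
Turo against Premium: payoffs 8, 17, 2, 16 → best response Plus.
Mutual best responses: (Budget, Elite); (Standard, Plus); (Plus, Standard).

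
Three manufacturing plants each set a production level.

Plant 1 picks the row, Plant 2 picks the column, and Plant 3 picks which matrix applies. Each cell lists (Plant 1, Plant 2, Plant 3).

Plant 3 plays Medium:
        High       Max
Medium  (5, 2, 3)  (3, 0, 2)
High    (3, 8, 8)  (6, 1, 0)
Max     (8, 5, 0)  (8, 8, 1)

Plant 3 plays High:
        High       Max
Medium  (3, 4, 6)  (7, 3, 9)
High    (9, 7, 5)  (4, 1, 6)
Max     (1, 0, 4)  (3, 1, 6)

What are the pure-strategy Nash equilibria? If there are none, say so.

none

(Medium, High, Medium): Plant 1 can switch to Max (5 → 8). Not NE.
(Medium, High, High): Plant 1 can switch to High (3 → 9). Not NE.
(Medium, Max, Medium): Plant 1 can switch to High (3 → 6). Not NE.
(Medium, Max, High): Plant 2 can switch to High (3 → 4). Not NE.
(High, High, Medium): Plant 1 can switch to Medium (3 → 5). Not NE.
(High, High, High): Plant 3 can switch to Medium (5 → 8). Not NE.
(The remaining 6 profiles each have a profitable deviation by the same check.)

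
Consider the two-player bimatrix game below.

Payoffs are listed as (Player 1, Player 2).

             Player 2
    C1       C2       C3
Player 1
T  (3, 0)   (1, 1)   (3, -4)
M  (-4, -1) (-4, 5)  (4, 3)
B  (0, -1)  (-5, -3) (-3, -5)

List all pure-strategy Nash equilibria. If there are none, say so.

Player 1 against C1: payoffs 3, -4, 0 → best response T.
Player 1 against C2: payoffs 1, -4, -5 → best response T.
Player 1 against C3: payoffs 3, 4, -3 → best response M.
Player 2 against T: payoffs 0, 1, -4 → best response C2.
Player 2 against M: payoffs -1, 5, 3 → best response C2.
Player 2 against B: payoffs -1, -3, -5 → best response C1.
Mutual best responses: (T, C2).

(T, C2)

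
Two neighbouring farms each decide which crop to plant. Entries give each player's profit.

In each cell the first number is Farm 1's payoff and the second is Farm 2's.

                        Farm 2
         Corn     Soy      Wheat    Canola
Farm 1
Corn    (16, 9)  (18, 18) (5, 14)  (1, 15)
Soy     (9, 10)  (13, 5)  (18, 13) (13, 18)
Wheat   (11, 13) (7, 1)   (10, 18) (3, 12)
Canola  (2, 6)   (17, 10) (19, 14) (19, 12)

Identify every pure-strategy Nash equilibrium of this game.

Check each profile: it is a Nash equilibrium iff no player can strictly gain by switching unilaterally.
(Corn, Corn): Farm 2 can switch to Soy (9 → 18). Not NE.
(Corn, Soy): Farm 1 gets 18, best alternative 17; Farm 2 gets 18, best alternative 15. No profitable deviation — NE.
(Corn, Wheat): Farm 1 can switch to Soy (5 → 18). Not NE.
(Corn, Canola): Farm 1 can switch to Soy (1 → 13). Not NE.
(Soy, Corn): Farm 1 can switch to Corn (9 → 16). Not NE.
(Soy, Soy): Farm 1 can switch to Corn (13 → 18). Not NE.
(Soy, Wheat): Farm 1 can switch to Canola (18 → 19). Not NE.
(Soy, Canola): Farm 1 can switch to Canola (13 → 19). Not NE.
(Wheat, Corn): Farm 1 can switch to Corn (11 → 16). Not NE.
(Wheat, Soy): Farm 1 can switch to Corn (7 → 18). Not NE.
(Wheat, Wheat): Farm 1 can switch to Soy (10 → 18). Not NE.
(Wheat, Canola): Farm 1 can switch to Soy (3 → 13). Not NE.
(Canola, Corn): Farm 1 can switch to Corn (2 → 16). Not NE.
(Canola, Wheat): Farm 1 gets 19, best alternative 18; Farm 2 gets 14, best alternative 12. No profitable deviation — NE.
(The remaining 2 profiles each have a profitable deviation by the same check.)

(Corn, Soy), (Canola, Wheat)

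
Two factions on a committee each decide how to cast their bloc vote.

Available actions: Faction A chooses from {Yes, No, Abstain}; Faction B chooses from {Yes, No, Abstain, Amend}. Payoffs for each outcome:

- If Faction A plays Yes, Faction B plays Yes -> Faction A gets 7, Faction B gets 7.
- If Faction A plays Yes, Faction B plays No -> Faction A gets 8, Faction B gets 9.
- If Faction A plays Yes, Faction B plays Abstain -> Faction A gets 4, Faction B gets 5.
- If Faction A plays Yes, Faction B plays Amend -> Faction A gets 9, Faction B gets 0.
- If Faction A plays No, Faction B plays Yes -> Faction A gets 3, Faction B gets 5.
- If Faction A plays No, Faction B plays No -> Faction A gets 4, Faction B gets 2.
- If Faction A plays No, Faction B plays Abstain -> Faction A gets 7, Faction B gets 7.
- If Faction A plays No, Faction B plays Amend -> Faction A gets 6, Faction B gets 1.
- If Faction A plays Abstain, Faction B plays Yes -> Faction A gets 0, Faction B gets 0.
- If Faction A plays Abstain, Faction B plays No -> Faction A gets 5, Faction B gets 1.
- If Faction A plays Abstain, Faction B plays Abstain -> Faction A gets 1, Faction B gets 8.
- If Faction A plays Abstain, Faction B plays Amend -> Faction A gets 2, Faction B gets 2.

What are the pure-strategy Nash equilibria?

(Yes, No), (No, Abstain)

Faction A against Yes: payoffs 7, 3, 0 → best response Yes.
Faction A against No: payoffs 8, 4, 5 → best response Yes.
Faction A against Abstain: payoffs 4, 7, 1 → best response No.
Faction A against Amend: payoffs 9, 6, 2 → best response Yes.
Faction B against Yes: payoffs 7, 9, 5, 0 → best response No.
Faction B against No: payoffs 5, 2, 7, 1 → best response Abstain.
Faction B against Abstain: payoffs 0, 1, 8, 2 → best response Abstain.
Mutual best responses: (Yes, No); (No, Abstain).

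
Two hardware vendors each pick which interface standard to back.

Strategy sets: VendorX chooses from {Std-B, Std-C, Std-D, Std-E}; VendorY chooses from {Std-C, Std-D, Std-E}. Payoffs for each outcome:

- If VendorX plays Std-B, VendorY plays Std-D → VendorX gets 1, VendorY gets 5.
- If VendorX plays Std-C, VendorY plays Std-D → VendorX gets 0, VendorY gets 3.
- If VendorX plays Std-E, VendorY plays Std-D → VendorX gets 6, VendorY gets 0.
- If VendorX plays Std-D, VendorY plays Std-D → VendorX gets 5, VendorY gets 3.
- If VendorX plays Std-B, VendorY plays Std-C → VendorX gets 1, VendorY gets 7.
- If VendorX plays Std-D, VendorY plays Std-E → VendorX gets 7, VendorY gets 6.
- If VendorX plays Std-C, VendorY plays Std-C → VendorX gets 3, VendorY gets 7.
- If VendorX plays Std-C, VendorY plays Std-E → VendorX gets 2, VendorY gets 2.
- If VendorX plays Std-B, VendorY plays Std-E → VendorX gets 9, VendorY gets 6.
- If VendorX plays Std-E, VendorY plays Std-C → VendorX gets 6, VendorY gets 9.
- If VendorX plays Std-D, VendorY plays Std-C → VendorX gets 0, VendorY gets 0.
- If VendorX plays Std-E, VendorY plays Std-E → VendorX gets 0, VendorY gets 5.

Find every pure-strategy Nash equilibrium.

(Std-E, Std-C)

(Std-B, Std-C): VendorX can switch to Std-C (1 → 3). Not NE.
(Std-B, Std-D): VendorX can switch to Std-D (1 → 5). Not NE.
(Std-B, Std-E): VendorY can switch to Std-C (6 → 7). Not NE.
(Std-C, Std-C): VendorX can switch to Std-E (3 → 6). Not NE.
(Std-C, Std-D): VendorX can switch to Std-B (0 → 1). Not NE.
(Std-C, Std-E): VendorX can switch to Std-B (2 → 9). Not NE.
(Std-D, Std-C): VendorX can switch to Std-B (0 → 1). Not NE.
(Std-D, Std-D): VendorX can switch to Std-E (5 → 6). Not NE.
(Std-D, Std-E): VendorX can switch to Std-B (7 → 9). Not NE.
(Std-E, Std-C): VendorX gets 6, best alternative 3; VendorY gets 9, best alternative 5. No profitable deviation — NE.
(Std-E, Std-D): VendorY can switch to Std-C (0 → 9). Not NE.
(Std-E, Std-E): VendorX can switch to Std-B (0 → 9). Not NE.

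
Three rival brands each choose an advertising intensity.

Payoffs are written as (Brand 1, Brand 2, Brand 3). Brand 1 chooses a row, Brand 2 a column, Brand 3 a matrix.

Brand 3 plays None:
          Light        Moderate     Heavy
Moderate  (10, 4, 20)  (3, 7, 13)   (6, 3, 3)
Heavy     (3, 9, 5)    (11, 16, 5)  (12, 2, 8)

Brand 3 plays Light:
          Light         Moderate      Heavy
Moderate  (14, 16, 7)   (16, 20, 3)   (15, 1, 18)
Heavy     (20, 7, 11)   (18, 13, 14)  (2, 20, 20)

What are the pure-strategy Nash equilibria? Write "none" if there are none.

none

Brand 1 against (Light, None): payoffs 10, 3 → best response Moderate.
Brand 1 against (Light, Light): payoffs 14, 20 → best response Heavy.
Brand 1 against (Moderate, None): payoffs 3, 11 → best response Heavy.
Brand 1 against (Moderate, Light): payoffs 16, 18 → best response Heavy.
Brand 1 against (Heavy, None): payoffs 6, 12 → best response Heavy.
Brand 1 against (Heavy, Light): payoffs 15, 2 → best response Moderate.
Brand 2 against (Moderate, None): payoffs 4, 7, 3 → best response Moderate.
Brand 2 against (Moderate, Light): payoffs 16, 20, 1 → best response Moderate.
Brand 2 against (Heavy, None): payoffs 9, 16, 2 → best response Moderate.
Brand 2 against (Heavy, Light): payoffs 7, 13, 20 → best response Heavy.
Brand 3 against (Moderate, Light): payoffs 20, 7 → best response None.
Brand 3 against (Moderate, Moderate): payoffs 13, 3 → best response None.
Brand 3 against (Moderate, Heavy): payoffs 3, 18 → best response Light.
Brand 3 against (Heavy, Light): payoffs 5, 11 → best response Light.
Brand 3 against (Heavy, Moderate): payoffs 5, 14 → best response Light.
Brand 3 against (Heavy, Heavy): payoffs 8, 20 → best response Light.
No profile is a mutual best response for all players.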